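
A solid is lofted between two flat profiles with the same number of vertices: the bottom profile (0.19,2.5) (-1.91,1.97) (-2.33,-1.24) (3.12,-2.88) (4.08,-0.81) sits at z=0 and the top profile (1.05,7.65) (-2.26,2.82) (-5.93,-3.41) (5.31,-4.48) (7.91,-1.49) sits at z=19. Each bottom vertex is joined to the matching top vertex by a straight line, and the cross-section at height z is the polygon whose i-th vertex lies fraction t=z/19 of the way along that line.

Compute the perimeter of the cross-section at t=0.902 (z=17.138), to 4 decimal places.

Perimeter at t=0.902: 37.5756

Cross-section at t=0.902: each vertex is (1-t)·p0[i] + t·p1[i].
  v1: (1-0.902)·(0.19,2.5) + 0.902·(1.05,7.65) = (0.9657,7.1453)
  v2: (1-0.902)·(-1.91,1.97) + 0.902·(-2.26,2.82) = (-2.2257,2.7367)
  v3: (1-0.902)·(-2.33,-1.24) + 0.902·(-5.93,-3.41) = (-5.5772,-3.1973)
  v4: (1-0.902)·(3.12,-2.88) + 0.902·(5.31,-4.48) = (5.0954,-4.3232)
  v5: (1-0.902)·(4.08,-0.81) + 0.902·(7.91,-1.49) = (7.5347,-1.4234)
Perimeter = Σ |v_{i+1} − v_i|:
  edge 1→2: √(-3.1914² + -4.4086²) = 5.4425 (running 5.4425)
  edge 2→3: √(-3.3515² + -5.9340²) = 6.8151 (running 12.2576)
  edge 3→4: √(10.6726² + -1.1259²) = 10.7318 (running 22.9894)
  edge 4→5: √(2.4393² + 2.8998²) = 3.7893 (running 26.7787)
  edge 5→1: √(-6.5689² + 8.5687²) = 10.7969 (running 37.5756)
Perimeter = 37.5756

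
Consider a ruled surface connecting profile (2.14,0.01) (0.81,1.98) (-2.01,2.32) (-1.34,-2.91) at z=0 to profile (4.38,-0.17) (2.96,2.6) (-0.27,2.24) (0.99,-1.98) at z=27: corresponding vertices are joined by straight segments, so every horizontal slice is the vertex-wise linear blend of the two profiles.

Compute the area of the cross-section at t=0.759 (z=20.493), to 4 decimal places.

Area at t=0.759: 12.9436

Cross-section at t=0.759: each vertex is (1-t)·p0[i] + t·p1[i].
  v1: (1-0.759)·(2.14,0.01) + 0.759·(4.38,-0.17) = (3.8402,-0.1266)
  v2: (1-0.759)·(0.81,1.98) + 0.759·(2.96,2.6) = (2.4419,2.4506)
  v3: (1-0.759)·(-2.01,2.32) + 0.759·(-0.27,2.24) = (-0.6893,2.2593)
  v4: (1-0.759)·(-1.34,-2.91) + 0.759·(0.99,-1.98) = (0.4285,-2.2041)
Shoelace sum Σ(x_i·y_{i+1} − x_{i+1}·y_i):
  i=1: 3.8402·2.4506 − 2.4419·-0.1266 = +9.7198 (running +9.7198)
  i=2: 2.4419·2.2593 − -0.6893·2.4506 = +7.2061 (running +16.9259)
  i=3: -0.6893·-2.2041 − 0.4285·2.2593 = +0.5514 (running +17.4773)
  i=4: 0.4285·-0.1266 − 3.8402·-2.2041 = +8.4100 (running +25.8872)
Area = |Σ|/2 = |25.8872|/2 = 12.9436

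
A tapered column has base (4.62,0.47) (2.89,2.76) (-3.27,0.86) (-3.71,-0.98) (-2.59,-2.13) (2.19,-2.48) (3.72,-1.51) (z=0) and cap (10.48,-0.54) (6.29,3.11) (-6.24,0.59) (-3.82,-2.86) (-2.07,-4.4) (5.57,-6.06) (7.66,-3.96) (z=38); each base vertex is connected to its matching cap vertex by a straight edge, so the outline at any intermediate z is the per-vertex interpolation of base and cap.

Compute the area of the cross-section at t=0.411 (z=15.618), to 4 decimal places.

Cross-section at t=0.411: each vertex is (1-t)·p0[i] + t·p1[i].
  v1: (1-0.411)·(4.62,0.47) + 0.411·(10.48,-0.54) = (7.0285,0.0549)
  v2: (1-0.411)·(2.89,2.76) + 0.411·(6.29,3.11) = (4.2874,2.9038)
  v3: (1-0.411)·(-3.27,0.86) + 0.411·(-6.24,0.59) = (-4.4907,0.7490)
  v4: (1-0.411)·(-3.71,-0.98) + 0.411·(-3.82,-2.86) = (-3.7552,-1.7527)
  v5: (1-0.411)·(-2.59,-2.13) + 0.411·(-2.07,-4.4) = (-2.3763,-3.0630)
  v6: (1-0.411)·(2.19,-2.48) + 0.411·(5.57,-6.06) = (3.5792,-3.9514)
  v7: (1-0.411)·(3.72,-1.51) + 0.411·(7.66,-3.96) = (5.3393,-2.5169)
Shoelace sum Σ(x_i·y_{i+1} − x_{i+1}·y_i):
  i=1: 7.0285·2.9038 − 4.2874·0.0549 = +20.1743 (running +20.1743)
  i=2: 4.2874·0.7490 − -4.4907·2.9038 = +16.2516 (running +36.4259)
  i=3: -4.4907·-1.7527 − -3.7552·0.7490 = +10.6835 (running +47.1094)
  i=4: -3.7552·-3.0630 − -2.3763·-1.7527 = +7.3372 (running +54.4466)
  i=5: -2.3763·-3.9514 − 3.5792·-3.0630 = +20.3525 (running +74.7991)
  i=6: 3.5792·-2.5169 − 5.3393·-3.9514 = +12.0891 (running +86.8882)
  i=7: 5.3393·0.0549 − 7.0285·-2.5169 = +17.9834 (running +104.8716)
Area = |Σ|/2 = |104.8716|/2 = 52.4358

Area at t=0.411: 52.4358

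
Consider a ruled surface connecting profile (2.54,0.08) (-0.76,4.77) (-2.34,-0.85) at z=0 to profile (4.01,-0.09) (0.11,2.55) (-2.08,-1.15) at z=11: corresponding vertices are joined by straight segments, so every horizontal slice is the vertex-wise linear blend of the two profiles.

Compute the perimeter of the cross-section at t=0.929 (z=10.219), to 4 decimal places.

Cross-section at t=0.929: each vertex is (1-t)·p0[i] + t·p1[i].
  v1: (1-0.929)·(2.54,0.08) + 0.929·(4.01,-0.09) = (3.9056,-0.0779)
  v2: (1-0.929)·(-0.76,4.77) + 0.929·(0.11,2.55) = (0.0482,2.7076)
  v3: (1-0.929)·(-2.34,-0.85) + 0.929·(-2.08,-1.15) = (-2.0985,-1.1287)
Perimeter = Σ |v_{i+1} − v_i|:
  edge 1→2: √(-3.8574² + 2.7855²) = 4.7580 (running 4.7580)
  edge 2→3: √(-2.1467² + -3.8363²) = 4.3961 (running 9.1541)
  edge 3→1: √(6.0041² + 1.0508²) = 6.0953 (running 15.2495)
Perimeter = 15.2495

Perimeter at t=0.929: 15.2495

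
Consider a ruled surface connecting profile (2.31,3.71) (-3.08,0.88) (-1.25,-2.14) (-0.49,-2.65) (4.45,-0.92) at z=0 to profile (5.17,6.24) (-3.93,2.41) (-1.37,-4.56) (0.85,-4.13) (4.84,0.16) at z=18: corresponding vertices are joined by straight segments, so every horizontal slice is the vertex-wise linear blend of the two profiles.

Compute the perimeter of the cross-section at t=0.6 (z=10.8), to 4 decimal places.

Perimeter at t=0.6: 26.8322

Cross-section at t=0.6: each vertex is (1-t)·p0[i] + t·p1[i].
  v1: (1-0.6)·(2.31,3.71) + 0.6·(5.17,6.24) = (4.0260,5.2280)
  v2: (1-0.6)·(-3.08,0.88) + 0.6·(-3.93,2.41) = (-3.5900,1.7980)
  v3: (1-0.6)·(-1.25,-2.14) + 0.6·(-1.37,-4.56) = (-1.3220,-3.5920)
  v4: (1-0.6)·(-0.49,-2.65) + 0.6·(0.85,-4.13) = (0.3140,-3.5380)
  v5: (1-0.6)·(4.45,-0.92) + 0.6·(4.84,0.16) = (4.6840,-0.2720)
Perimeter = Σ |v_{i+1} − v_i|:
  edge 1→2: √(-7.6160² + -3.4300²) = 8.3527 (running 8.3527)
  edge 2→3: √(2.2680² + -5.3900²) = 5.8477 (running 14.2005)
  edge 3→4: √(1.6360² + 0.0540²) = 1.6369 (running 15.8374)
  edge 4→5: √(4.3700² + 3.2660²) = 5.4556 (running 21.2930)
  edge 5→1: √(-0.6580² + 5.5000²) = 5.5392 (running 26.8322)
Perimeter = 26.8322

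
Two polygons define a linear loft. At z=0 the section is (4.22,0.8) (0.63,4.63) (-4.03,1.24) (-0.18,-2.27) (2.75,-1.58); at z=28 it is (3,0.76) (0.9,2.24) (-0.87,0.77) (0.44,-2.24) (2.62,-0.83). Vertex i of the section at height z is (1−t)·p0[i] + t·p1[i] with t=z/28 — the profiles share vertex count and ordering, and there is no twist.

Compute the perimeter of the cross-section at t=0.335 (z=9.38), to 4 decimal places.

Perimeter at t=0.335: 18.6521

Cross-section at t=0.335: each vertex is (1-t)·p0[i] + t·p1[i].
  v1: (1-0.335)·(4.22,0.8) + 0.335·(3,0.76) = (3.8113,0.7866)
  v2: (1-0.335)·(0.63,4.63) + 0.335·(0.9,2.24) = (0.7205,3.8294)
  v3: (1-0.335)·(-4.03,1.24) + 0.335·(-0.87,0.77) = (-2.9714,1.0825)
  v4: (1-0.335)·(-0.18,-2.27) + 0.335·(0.44,-2.24) = (0.0277,-2.2600)
  v5: (1-0.335)·(2.75,-1.58) + 0.335·(2.62,-0.83) = (2.7065,-1.3288)
Perimeter = Σ |v_{i+1} − v_i|:
  edge 1→2: √(-3.0909² + 3.0428²) = 4.3372 (running 4.3372)
  edge 2→3: √(-3.6919² + -2.7468²) = 4.6016 (running 8.9388)
  edge 3→4: √(2.9991² + -3.3425²) = 4.4908 (running 13.4296)
  edge 4→5: √(2.6788² + 0.9312²) = 2.8360 (running 16.2656)
  edge 5→1: √(1.1048² + 2.1154²) = 2.3865 (running 18.6521)
Perimeter = 18.6521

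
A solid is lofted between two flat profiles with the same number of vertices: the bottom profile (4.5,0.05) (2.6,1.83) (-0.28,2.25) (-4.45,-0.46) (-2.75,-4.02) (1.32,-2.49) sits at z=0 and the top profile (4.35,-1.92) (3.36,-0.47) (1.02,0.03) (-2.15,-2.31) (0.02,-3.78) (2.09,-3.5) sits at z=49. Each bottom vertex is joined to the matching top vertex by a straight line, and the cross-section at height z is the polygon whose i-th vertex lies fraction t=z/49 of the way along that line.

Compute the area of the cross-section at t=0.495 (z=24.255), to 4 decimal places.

Cross-section at t=0.495: each vertex is (1-t)·p0[i] + t·p1[i].
  v1: (1-0.495)·(4.5,0.05) + 0.495·(4.35,-1.92) = (4.4257,-0.9251)
  v2: (1-0.495)·(2.6,1.83) + 0.495·(3.36,-0.47) = (2.9762,0.6915)
  v3: (1-0.495)·(-0.28,2.25) + 0.495·(1.02,0.03) = (0.3635,1.1511)
  v4: (1-0.495)·(-4.45,-0.46) + 0.495·(-2.15,-2.31) = (-3.3115,-1.3758)
  v5: (1-0.495)·(-2.75,-4.02) + 0.495·(0.02,-3.78) = (-1.3788,-3.9012)
  v6: (1-0.495)·(1.32,-2.49) + 0.495·(2.09,-3.5) = (1.7011,-2.9900)
Shoelace sum Σ(x_i·y_{i+1} − x_{i+1}·y_i):
  i=1: 4.4257·0.6915 − 2.9762·-0.9251 = +5.8138 (running +5.8138)
  i=2: 2.9762·1.1511 − 0.3635·0.6915 = +3.1745 (running +8.9884)
  i=3: 0.3635·-1.3758 − -3.3115·1.1511 = +3.3118 (running +12.3002)
  i=4: -3.3115·-3.9012 − -1.3788·-1.3758 = +11.0219 (running +23.3220)
  i=5: -1.3788·-2.9900 − 1.7011·-3.9012 = +10.7592 (running +34.0813)
  i=6: 1.7011·-0.9251 − 4.4257·-2.9900 = +11.6590 (running +45.7402)
Area = |Σ|/2 = |45.7402|/2 = 22.8701

Area at t=0.495: 22.8701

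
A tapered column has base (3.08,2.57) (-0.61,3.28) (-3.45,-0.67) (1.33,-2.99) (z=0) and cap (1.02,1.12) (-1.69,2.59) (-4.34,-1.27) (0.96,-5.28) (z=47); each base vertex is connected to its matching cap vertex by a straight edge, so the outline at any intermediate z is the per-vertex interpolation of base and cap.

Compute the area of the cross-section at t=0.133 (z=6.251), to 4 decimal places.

Area at t=0.133: 23.8427

Cross-section at t=0.133: each vertex is (1-t)·p0[i] + t·p1[i].
  v1: (1-0.133)·(3.08,2.57) + 0.133·(1.02,1.12) = (2.8060,2.3771)
  v2: (1-0.133)·(-0.61,3.28) + 0.133·(-1.69,2.59) = (-0.7536,3.1882)
  v3: (1-0.133)·(-3.45,-0.67) + 0.133·(-4.34,-1.27) = (-3.5684,-0.7498)
  v4: (1-0.133)·(1.33,-2.99) + 0.133·(0.96,-5.28) = (1.2808,-3.2946)
Shoelace sum Σ(x_i·y_{i+1} − x_{i+1}·y_i):
  i=1: 2.8060·3.1882 − -0.7536·2.3771 = +10.7378 (running +10.7378)
  i=2: -0.7536·-0.7498 − -3.5684·3.1882 = +11.9419 (running +22.6796)
  i=3: -3.5684·-3.2946 − 1.2808·-0.7498 = +12.7166 (running +35.3962)
  i=4: 1.2808·2.3771 − 2.8060·-3.2946 = +12.2893 (running +47.6855)
Area = |Σ|/2 = |47.6855|/2 = 23.8427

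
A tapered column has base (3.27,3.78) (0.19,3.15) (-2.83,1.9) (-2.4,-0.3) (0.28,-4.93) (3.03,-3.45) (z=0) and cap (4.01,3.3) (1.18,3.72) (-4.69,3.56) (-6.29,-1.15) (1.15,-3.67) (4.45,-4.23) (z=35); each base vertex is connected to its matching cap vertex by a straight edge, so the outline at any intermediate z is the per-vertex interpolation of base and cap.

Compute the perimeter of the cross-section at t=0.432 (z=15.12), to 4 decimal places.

Cross-section at t=0.432: each vertex is (1-t)·p0[i] + t·p1[i].
  v1: (1-0.432)·(3.27,3.78) + 0.432·(4.01,3.3) = (3.5897,3.5726)
  v2: (1-0.432)·(0.19,3.15) + 0.432·(1.18,3.72) = (0.6177,3.3962)
  v3: (1-0.432)·(-2.83,1.9) + 0.432·(-4.69,3.56) = (-3.6335,2.6171)
  v4: (1-0.432)·(-2.4,-0.3) + 0.432·(-6.29,-1.15) = (-4.0805,-0.6672)
  v5: (1-0.432)·(0.28,-4.93) + 0.432·(1.15,-3.67) = (0.6558,-4.3857)
  v6: (1-0.432)·(3.03,-3.45) + 0.432·(4.45,-4.23) = (3.6434,-3.7870)
Perimeter = Σ |v_{i+1} − v_i|:
  edge 1→2: √(-2.9720² + -0.1764²) = 2.9772 (running 2.9772)
  edge 2→3: √(-4.2512² + -0.7791²) = 4.3220 (running 7.2992)
  edge 3→4: √(-0.4470² + -3.2843²) = 3.3146 (running 10.6138)
  edge 4→5: √(4.7363² + -3.7185²) = 6.0216 (running 16.6354)
  edge 5→6: √(2.9876² + 0.5987²) = 3.0470 (running 19.6824)
  edge 6→1: √(-0.0538² + 7.3596²) = 7.3598 (running 27.0422)
Perimeter = 27.0422

Perimeter at t=0.432: 27.0422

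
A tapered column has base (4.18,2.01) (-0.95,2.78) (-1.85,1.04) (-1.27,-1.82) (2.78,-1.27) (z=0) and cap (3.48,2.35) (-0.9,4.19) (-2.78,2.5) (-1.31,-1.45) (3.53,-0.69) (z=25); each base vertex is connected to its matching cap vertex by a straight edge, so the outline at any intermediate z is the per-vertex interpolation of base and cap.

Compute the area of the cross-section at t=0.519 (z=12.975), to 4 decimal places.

Area at t=0.519: 22.5552

Cross-section at t=0.519: each vertex is (1-t)·p0[i] + t·p1[i].
  v1: (1-0.519)·(4.18,2.01) + 0.519·(3.48,2.35) = (3.8167,2.1865)
  v2: (1-0.519)·(-0.95,2.78) + 0.519·(-0.9,4.19) = (-0.9241,3.5118)
  v3: (1-0.519)·(-1.85,1.04) + 0.519·(-2.78,2.5) = (-2.3327,1.7977)
  v4: (1-0.519)·(-1.27,-1.82) + 0.519·(-1.31,-1.45) = (-1.2908,-1.6280)
  v5: (1-0.519)·(2.78,-1.27) + 0.519·(3.53,-0.69) = (3.1692,-0.9690)
Shoelace sum Σ(x_i·y_{i+1} − x_{i+1}·y_i):
  i=1: 3.8167·3.5118 − -0.9241·2.1865 = +15.4238 (running +15.4238)
  i=2: -0.9241·1.7977 − -2.3327·3.5118 = +6.5306 (running +21.9545)
  i=3: -2.3327·-1.6280 − -1.2908·1.7977 = +6.1180 (running +28.0725)
  i=4: -1.2908·-0.9690 − 3.1692·-1.6280 = +6.4102 (running +34.4826)
  i=5: 3.1692·2.1865 − 3.8167·-0.9690 = +10.6277 (running +45.1104)
Area = |Σ|/2 = |45.1104|/2 = 22.5552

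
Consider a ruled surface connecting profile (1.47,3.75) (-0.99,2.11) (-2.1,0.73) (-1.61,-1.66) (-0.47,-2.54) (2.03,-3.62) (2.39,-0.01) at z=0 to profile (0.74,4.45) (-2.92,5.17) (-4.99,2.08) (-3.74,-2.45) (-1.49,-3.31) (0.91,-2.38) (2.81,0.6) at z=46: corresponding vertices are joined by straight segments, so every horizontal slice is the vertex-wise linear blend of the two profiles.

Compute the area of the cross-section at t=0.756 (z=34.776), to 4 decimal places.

Area at t=0.756: 38.8808

Cross-section at t=0.756: each vertex is (1-t)·p0[i] + t·p1[i].
  v1: (1-0.756)·(1.47,3.75) + 0.756·(0.74,4.45) = (0.9181,4.2792)
  v2: (1-0.756)·(-0.99,2.11) + 0.756·(-2.92,5.17) = (-2.4491,4.4234)
  v3: (1-0.756)·(-2.1,0.73) + 0.756·(-4.99,2.08) = (-4.2848,1.7506)
  v4: (1-0.756)·(-1.61,-1.66) + 0.756·(-3.74,-2.45) = (-3.2203,-2.2572)
  v5: (1-0.756)·(-0.47,-2.54) + 0.756·(-1.49,-3.31) = (-1.2411,-3.1221)
  v6: (1-0.756)·(2.03,-3.62) + 0.756·(0.91,-2.38) = (1.1833,-2.6826)
  v7: (1-0.756)·(2.39,-0.01) + 0.756·(2.81,0.6) = (2.7075,0.4512)
Shoelace sum Σ(x_i·y_{i+1} − x_{i+1}·y_i):
  i=1: 0.9181·4.4234 − -2.4491·4.2792 = +14.5413 (running +14.5413)
  i=2: -2.4491·1.7506 − -4.2848·4.4234 = +14.6660 (running +29.2073)
  i=3: -4.2848·-2.2572 − -3.2203·1.7506 = +15.3093 (running +44.5166)
  i=4: -3.2203·-3.1221 − -1.2411·-2.2572 = +7.2526 (running +51.7692)
  i=5: -1.2411·-2.6826 − 1.1833·-3.1221 = +7.0237 (running +58.7930)
  i=6: 1.1833·0.4512 − 2.7075·-2.6826 = +7.7969 (running +66.5899)
  i=7: 2.7075·4.2792 − 0.9181·0.4512 = +11.1718 (running +77.7617)
Area = |Σ|/2 = |77.7617|/2 = 38.8808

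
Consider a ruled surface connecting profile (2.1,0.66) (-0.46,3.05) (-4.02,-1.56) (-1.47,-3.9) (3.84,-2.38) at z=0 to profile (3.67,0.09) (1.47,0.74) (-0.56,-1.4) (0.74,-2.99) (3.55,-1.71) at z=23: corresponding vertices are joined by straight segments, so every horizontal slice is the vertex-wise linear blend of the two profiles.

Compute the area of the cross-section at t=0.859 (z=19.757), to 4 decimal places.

Cross-section at t=0.859: each vertex is (1-t)·p0[i] + t·p1[i].
  v1: (1-0.859)·(2.1,0.66) + 0.859·(3.67,0.09) = (3.4486,0.1704)
  v2: (1-0.859)·(-0.46,3.05) + 0.859·(1.47,0.74) = (1.1979,1.0657)
  v3: (1-0.859)·(-4.02,-1.56) + 0.859·(-0.56,-1.4) = (-1.0479,-1.4226)
  v4: (1-0.859)·(-1.47,-3.9) + 0.859·(0.74,-2.99) = (0.4284,-3.1183)
  v5: (1-0.859)·(3.84,-2.38) + 0.859·(3.55,-1.71) = (3.5909,-1.8045)
Shoelace sum Σ(x_i·y_{i+1} − x_{i+1}·y_i):
  i=1: 3.4486·1.0657 − 1.1979·0.1704 = +3.4712 (running +3.4712)
  i=2: 1.1979·-1.4226 − -1.0479·1.0657 = -0.5873 (running +2.8838)
  i=3: -1.0479·-3.1183 − 0.4284·-1.4226 = +3.8770 (running +6.7608)
  i=4: 0.4284·-1.8045 − 3.5909·-3.1183 = +10.4245 (running +17.1853)
  i=5: 3.5909·0.1704 − 3.4486·-1.8045 = +6.8347 (running +24.0200)
Area = |Σ|/2 = |24.0200|/2 = 12.0100

Area at t=0.859: 12.0100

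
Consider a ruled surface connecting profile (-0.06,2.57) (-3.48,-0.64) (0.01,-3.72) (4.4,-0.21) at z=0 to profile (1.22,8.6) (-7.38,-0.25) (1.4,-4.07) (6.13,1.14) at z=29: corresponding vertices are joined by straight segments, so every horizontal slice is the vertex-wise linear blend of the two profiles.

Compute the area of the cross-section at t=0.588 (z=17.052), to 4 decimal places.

Cross-section at t=0.588: each vertex is (1-t)·p0[i] + t·p1[i].
  v1: (1-0.588)·(-0.06,2.57) + 0.588·(1.22,8.6) = (0.6926,6.1156)
  v2: (1-0.588)·(-3.48,-0.64) + 0.588·(-7.38,-0.25) = (-5.7732,-0.4107)
  v3: (1-0.588)·(0.01,-3.72) + 0.588·(1.4,-4.07) = (0.8273,-3.9258)
  v4: (1-0.588)·(4.4,-0.21) + 0.588·(6.13,1.14) = (5.4172,0.5838)
Shoelace sum Σ(x_i·y_{i+1} − x_{i+1}·y_i):
  i=1: 0.6926·-0.4107 − -5.7732·6.1156 = +35.0224 (running +35.0224)
  i=2: -5.7732·-3.9258 − 0.8273·-0.4107 = +23.0042 (running +58.0266)
  i=3: 0.8273·0.5838 − 5.4172·-3.9258 = +21.7500 (running +79.7765)
  i=4: 5.4172·6.1156 − 0.6926·0.5838 = +32.7255 (running +112.5021)
Area = |Σ|/2 = |112.5021|/2 = 56.2510

Area at t=0.588: 56.2510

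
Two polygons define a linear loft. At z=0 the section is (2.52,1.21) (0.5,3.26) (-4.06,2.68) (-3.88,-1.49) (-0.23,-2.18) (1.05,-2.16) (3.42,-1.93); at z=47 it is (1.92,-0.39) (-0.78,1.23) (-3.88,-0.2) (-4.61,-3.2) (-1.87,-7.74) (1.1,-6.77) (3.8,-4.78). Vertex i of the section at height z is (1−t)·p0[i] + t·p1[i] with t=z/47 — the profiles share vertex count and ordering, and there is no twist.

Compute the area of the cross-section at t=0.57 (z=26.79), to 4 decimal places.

Area at t=0.57: 40.4027

Cross-section at t=0.57: each vertex is (1-t)·p0[i] + t·p1[i].
  v1: (1-0.57)·(2.52,1.21) + 0.57·(1.92,-0.39) = (2.1780,0.2980)
  v2: (1-0.57)·(0.5,3.26) + 0.57·(-0.78,1.23) = (-0.2296,2.1029)
  v3: (1-0.57)·(-4.06,2.68) + 0.57·(-3.88,-0.2) = (-3.9574,1.0384)
  v4: (1-0.57)·(-3.88,-1.49) + 0.57·(-4.61,-3.2) = (-4.2961,-2.4647)
  v5: (1-0.57)·(-0.23,-2.18) + 0.57·(-1.87,-7.74) = (-1.1648,-5.3492)
  v6: (1-0.57)·(1.05,-2.16) + 0.57·(1.1,-6.77) = (1.0785,-4.7877)
  v7: (1-0.57)·(3.42,-1.93) + 0.57·(3.8,-4.78) = (3.6366,-3.5545)
Shoelace sum Σ(x_i·y_{i+1} − x_{i+1}·y_i):
  i=1: 2.1780·2.1029 − -0.2296·0.2980 = +4.6485 (running +4.6485)
  i=2: -0.2296·1.0384 − -3.9574·2.1029 = +8.0836 (running +12.7321)
  i=3: -3.9574·-2.4647 − -4.2961·1.0384 = +14.2149 (running +26.9470)
  i=4: -4.2961·-5.3492 − -1.1648·-2.4647 = +20.1098 (running +47.0568)
  i=5: -1.1648·-4.7877 − 1.0785·-5.3492 = +11.3458 (running +58.4027)
  i=6: 1.0785·-3.5545 − 3.6366·-4.7877 = +13.5774 (running +71.9801)
  i=7: 3.6366·0.2980 − 2.1780·-3.5545 = +8.8254 (running +80.8055)
Area = |Σ|/2 = |80.8055|/2 = 40.4027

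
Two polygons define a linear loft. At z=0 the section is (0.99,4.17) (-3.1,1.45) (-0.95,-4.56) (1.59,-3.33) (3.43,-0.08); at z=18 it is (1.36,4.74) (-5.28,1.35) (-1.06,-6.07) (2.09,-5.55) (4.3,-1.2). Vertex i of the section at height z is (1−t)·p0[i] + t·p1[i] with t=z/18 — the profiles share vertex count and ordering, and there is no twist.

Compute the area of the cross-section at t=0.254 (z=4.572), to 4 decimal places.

Cross-section at t=0.254: each vertex is (1-t)·p0[i] + t·p1[i].
  v1: (1-0.254)·(0.99,4.17) + 0.254·(1.36,4.74) = (1.0840,4.3148)
  v2: (1-0.254)·(-3.1,1.45) + 0.254·(-5.28,1.35) = (-3.6537,1.4246)
  v3: (1-0.254)·(-0.95,-4.56) + 0.254·(-1.06,-6.07) = (-0.9779,-4.9435)
  v4: (1-0.254)·(1.59,-3.33) + 0.254·(2.09,-5.55) = (1.7170,-3.8939)
  v5: (1-0.254)·(3.43,-0.08) + 0.254·(4.3,-1.2) = (3.6510,-0.3645)
Shoelace sum Σ(x_i·y_{i+1} − x_{i+1}·y_i):
  i=1: 1.0840·1.4246 − -3.6537·4.3148 = +17.3092 (running +17.3092)
  i=2: -3.6537·-4.9435 − -0.9779·1.4246 = +19.4555 (running +36.7647)
  i=3: -0.9779·-3.8939 − 1.7170·-4.9435 = +12.2960 (running +49.0608)
  i=4: 1.7170·-0.3645 − 3.6510·-3.8939 = +13.5907 (running +62.6514)
  i=5: 3.6510·4.3148 − 1.0840·-0.3645 = +16.1483 (running +78.7997)
Area = |Σ|/2 = |78.7997|/2 = 39.3998

Area at t=0.254: 39.3998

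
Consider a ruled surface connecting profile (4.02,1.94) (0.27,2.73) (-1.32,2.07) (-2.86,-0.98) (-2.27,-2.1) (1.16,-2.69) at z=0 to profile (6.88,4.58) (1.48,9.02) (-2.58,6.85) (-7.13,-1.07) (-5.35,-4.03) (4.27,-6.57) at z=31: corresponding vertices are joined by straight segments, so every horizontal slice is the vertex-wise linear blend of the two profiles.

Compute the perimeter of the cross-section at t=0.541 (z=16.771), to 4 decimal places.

Cross-section at t=0.541: each vertex is (1-t)·p0[i] + t·p1[i].
  v1: (1-0.541)·(4.02,1.94) + 0.541·(6.88,4.58) = (5.5673,3.3682)
  v2: (1-0.541)·(0.27,2.73) + 0.541·(1.48,9.02) = (0.9246,6.1329)
  v3: (1-0.541)·(-1.32,2.07) + 0.541·(-2.58,6.85) = (-2.0017,4.6560)
  v4: (1-0.541)·(-2.86,-0.98) + 0.541·(-7.13,-1.07) = (-5.1701,-1.0287)
  v5: (1-0.541)·(-2.27,-2.1) + 0.541·(-5.35,-4.03) = (-3.9363,-3.1441)
  v6: (1-0.541)·(1.16,-2.69) + 0.541·(4.27,-6.57) = (2.8425,-4.7891)
Perimeter = Σ |v_{i+1} − v_i|:
  edge 1→2: √(-4.6426² + 2.7647²) = 5.4035 (running 5.4035)
  edge 2→3: √(-2.9263² + -1.4769²) = 3.2779 (running 8.6813)
  edge 3→4: √(-3.1684² + -5.6847²) = 6.5080 (running 15.1893)
  edge 4→5: √(1.2338² + -2.1154²) = 2.4489 (running 17.6383)
  edge 5→6: √(6.7788² + -1.6449²) = 6.9755 (running 24.6138)
  edge 6→1: √(2.7247² + 8.1573²) = 8.6004 (running 33.2142)
Perimeter = 33.2142

Perimeter at t=0.541: 33.2142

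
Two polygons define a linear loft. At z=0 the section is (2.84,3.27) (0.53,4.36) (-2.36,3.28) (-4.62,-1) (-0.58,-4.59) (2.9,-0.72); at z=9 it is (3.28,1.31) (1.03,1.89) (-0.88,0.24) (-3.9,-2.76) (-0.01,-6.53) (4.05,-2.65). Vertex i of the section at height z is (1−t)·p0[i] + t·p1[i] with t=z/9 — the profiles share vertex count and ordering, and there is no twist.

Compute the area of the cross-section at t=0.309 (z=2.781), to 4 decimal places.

Cross-section at t=0.309: each vertex is (1-t)·p0[i] + t·p1[i].
  v1: (1-0.309)·(2.84,3.27) + 0.309·(3.28,1.31) = (2.9760,2.6644)
  v2: (1-0.309)·(0.53,4.36) + 0.309·(1.03,1.89) = (0.6845,3.5968)
  v3: (1-0.309)·(-2.36,3.28) + 0.309·(-0.88,0.24) = (-1.9027,2.3406)
  v4: (1-0.309)·(-4.62,-1) + 0.309·(-3.9,-2.76) = (-4.3975,-1.5438)
  v5: (1-0.309)·(-0.58,-4.59) + 0.309·(-0.01,-6.53) = (-0.4039,-5.1895)
  v6: (1-0.309)·(2.9,-0.72) + 0.309·(4.05,-2.65) = (3.2553,-1.3164)
Shoelace sum Σ(x_i·y_{i+1} − x_{i+1}·y_i):
  i=1: 2.9760·3.5968 − 0.6845·2.6644 = +8.8801 (running +8.8801)
  i=2: 0.6845·2.3406 − -1.9027·3.5968 = +8.4457 (running +17.3258)
  i=3: -1.9027·-1.5438 − -4.3975·2.3406 = +13.2304 (running +30.5562)
  i=4: -4.3975·-5.1895 − -0.4039·-1.5438 = +22.1972 (running +52.7534)
  i=5: -0.4039·-1.3164 − 3.2553·-5.1895 = +17.4252 (running +70.1786)
  i=6: 3.2553·2.6644 − 2.9760·-1.3164 = +12.5909 (running +82.7695)
Area = |Σ|/2 = |82.7695|/2 = 41.3847

Area at t=0.309: 41.3847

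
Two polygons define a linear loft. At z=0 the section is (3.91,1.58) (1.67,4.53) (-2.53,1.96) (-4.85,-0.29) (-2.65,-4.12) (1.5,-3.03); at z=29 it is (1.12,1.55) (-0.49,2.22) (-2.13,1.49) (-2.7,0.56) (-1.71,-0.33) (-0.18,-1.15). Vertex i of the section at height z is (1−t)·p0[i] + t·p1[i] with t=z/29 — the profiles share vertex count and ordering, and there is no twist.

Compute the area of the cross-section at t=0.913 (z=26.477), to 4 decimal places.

Area at t=0.913: 9.3793

Cross-section at t=0.913: each vertex is (1-t)·p0[i] + t·p1[i].
  v1: (1-0.913)·(3.91,1.58) + 0.913·(1.12,1.55) = (1.3627,1.5526)
  v2: (1-0.913)·(1.67,4.53) + 0.913·(-0.49,2.22) = (-0.3021,2.4210)
  v3: (1-0.913)·(-2.53,1.96) + 0.913·(-2.13,1.49) = (-2.1648,1.5309)
  v4: (1-0.913)·(-4.85,-0.29) + 0.913·(-2.7,0.56) = (-2.8870,0.4861)
  v5: (1-0.913)·(-2.65,-4.12) + 0.913·(-1.71,-0.33) = (-1.7918,-0.6597)
  v6: (1-0.913)·(1.5,-3.03) + 0.913·(-0.18,-1.15) = (-0.0338,-1.3136)
Shoelace sum Σ(x_i·y_{i+1} − x_{i+1}·y_i):
  i=1: 1.3627·2.4210 − -0.3021·1.5526 = +3.7681 (running +3.7681)
  i=2: -0.3021·1.5309 − -2.1648·2.4210 = +4.7785 (running +8.5466)
  i=3: -2.1648·0.4861 − -2.8870·1.5309 = +3.3676 (running +11.9142)
  i=4: -2.8870·-0.6597 − -1.7918·0.4861 = +2.7756 (running +14.6897)
  i=5: -1.7918·-1.3136 − -0.0338·-0.6597 = +2.3313 (running +17.0210)
  i=6: -0.0338·1.5526 − 1.3627·-1.3136 = +1.7375 (running +18.7585)
Area = |Σ|/2 = |18.7585|/2 = 9.3793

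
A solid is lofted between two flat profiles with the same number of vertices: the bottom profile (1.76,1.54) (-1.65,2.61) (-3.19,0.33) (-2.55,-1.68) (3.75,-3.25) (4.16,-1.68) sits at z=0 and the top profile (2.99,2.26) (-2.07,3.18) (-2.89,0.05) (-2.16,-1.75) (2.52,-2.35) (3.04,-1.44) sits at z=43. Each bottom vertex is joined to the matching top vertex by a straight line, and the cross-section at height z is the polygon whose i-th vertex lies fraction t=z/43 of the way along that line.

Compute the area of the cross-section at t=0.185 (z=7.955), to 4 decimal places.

Cross-section at t=0.185: each vertex is (1-t)·p0[i] + t·p1[i].
  v1: (1-0.185)·(1.76,1.54) + 0.185·(2.99,2.26) = (1.9875,1.6732)
  v2: (1-0.185)·(-1.65,2.61) + 0.185·(-2.07,3.18) = (-1.7277,2.7154)
  v3: (1-0.185)·(-3.19,0.33) + 0.185·(-2.89,0.05) = (-3.1345,0.2782)
  v4: (1-0.185)·(-2.55,-1.68) + 0.185·(-2.16,-1.75) = (-2.4778,-1.6929)
  v5: (1-0.185)·(3.75,-3.25) + 0.185·(2.52,-2.35) = (3.5225,-3.0835)
  v6: (1-0.185)·(4.16,-1.68) + 0.185·(3.04,-1.44) = (3.9528,-1.6356)
Shoelace sum Σ(x_i·y_{i+1} − x_{i+1}·y_i):
  i=1: 1.9875·2.7154 − -1.7277·1.6732 = +8.2879 (running +8.2879)
  i=2: -1.7277·0.2782 − -3.1345·2.7154 = +8.0309 (running +16.3188)
  i=3: -3.1345·-1.6929 − -2.4778·0.2782 = +5.9959 (running +22.3147)
  i=4: -2.4778·-3.0835 − 3.5225·-1.6929 = +13.6038 (running +35.9185)
  i=5: 3.5225·-1.6356 − 3.9528·-3.0835 = +6.4271 (running +42.3456)
  i=6: 3.9528·1.6732 − 1.9875·-1.6356 = +9.8647 (running +52.2103)
Area = |Σ|/2 = |52.2103|/2 = 26.1051

Area at t=0.185: 26.1051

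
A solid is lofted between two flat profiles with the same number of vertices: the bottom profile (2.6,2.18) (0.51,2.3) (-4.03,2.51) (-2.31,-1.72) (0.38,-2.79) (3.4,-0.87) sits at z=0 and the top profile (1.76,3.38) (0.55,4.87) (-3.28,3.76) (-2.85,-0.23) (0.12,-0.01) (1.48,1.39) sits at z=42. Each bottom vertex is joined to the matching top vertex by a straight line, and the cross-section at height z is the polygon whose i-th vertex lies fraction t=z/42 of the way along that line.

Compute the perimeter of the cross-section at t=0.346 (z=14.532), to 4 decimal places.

Cross-section at t=0.346: each vertex is (1-t)·p0[i] + t·p1[i].
  v1: (1-0.346)·(2.6,2.18) + 0.346·(1.76,3.38) = (2.3094,2.5952)
  v2: (1-0.346)·(0.51,2.3) + 0.346·(0.55,4.87) = (0.5238,3.1892)
  v3: (1-0.346)·(-4.03,2.51) + 0.346·(-3.28,3.76) = (-3.7705,2.9425)
  v4: (1-0.346)·(-2.31,-1.72) + 0.346·(-2.85,-0.23) = (-2.4968,-1.2045)
  v5: (1-0.346)·(0.38,-2.79) + 0.346·(0.12,-0.01) = (0.2900,-1.8281)
  v6: (1-0.346)·(3.4,-0.87) + 0.346·(1.48,1.39) = (2.7357,-0.0880)
Perimeter = Σ |v_{i+1} − v_i|:
  edge 1→2: √(-1.7855² + 0.5940²) = 1.8817 (running 1.8817)
  edge 2→3: √(-4.2943² + -0.2467²) = 4.3014 (running 6.1832)
  edge 3→4: √(1.2737² + -4.1470²) = 4.3381 (running 10.5213)
  edge 4→5: √(2.7869² + -0.6237²) = 2.8558 (running 13.3771)
  edge 5→6: √(2.4456² + 1.7401²) = 3.0015 (running 16.3786)
  edge 6→1: √(-0.4263² + 2.6832²) = 2.7169 (running 19.0955)
Perimeter = 19.0955

Perimeter at t=0.346: 19.0955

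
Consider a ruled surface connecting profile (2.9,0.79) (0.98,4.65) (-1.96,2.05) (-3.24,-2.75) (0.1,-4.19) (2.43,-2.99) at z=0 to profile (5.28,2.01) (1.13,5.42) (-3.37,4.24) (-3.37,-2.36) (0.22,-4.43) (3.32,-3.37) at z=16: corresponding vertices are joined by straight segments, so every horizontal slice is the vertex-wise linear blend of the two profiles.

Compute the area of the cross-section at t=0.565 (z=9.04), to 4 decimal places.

Area at t=0.565: 50.1202

Cross-section at t=0.565: each vertex is (1-t)·p0[i] + t·p1[i].
  v1: (1-0.565)·(2.9,0.79) + 0.565·(5.28,2.01) = (4.2447,1.4793)
  v2: (1-0.565)·(0.98,4.65) + 0.565·(1.13,5.42) = (1.0647,5.0850)
  v3: (1-0.565)·(-1.96,2.05) + 0.565·(-3.37,4.24) = (-2.7567,3.2873)
  v4: (1-0.565)·(-3.24,-2.75) + 0.565·(-3.37,-2.36) = (-3.3135,-2.5296)
  v5: (1-0.565)·(0.1,-4.19) + 0.565·(0.22,-4.43) = (0.1678,-4.3256)
  v6: (1-0.565)·(2.43,-2.99) + 0.565·(3.32,-3.37) = (2.9329,-3.2047)
Shoelace sum Σ(x_i·y_{i+1} − x_{i+1}·y_i):
  i=1: 4.2447·5.0850 − 1.0647·1.4793 = +20.0094 (running +20.0094)
  i=2: 1.0647·3.2873 − -2.7567·5.0850 = +17.5179 (running +37.5273)
  i=3: -2.7567·-2.5296 − -3.3135·3.2873 = +17.8658 (running +55.3932)
  i=4: -3.3135·-4.3256 − 0.1678·-2.5296 = +14.7571 (running +70.1503)
  i=5: 0.1678·-3.2047 − 2.9329·-4.3256 = +12.1486 (running +82.2989)
  i=6: 2.9329·1.4793 − 4.2447·-3.2047 = +17.9416 (running +100.2404)
Area = |Σ|/2 = |100.2404|/2 = 50.1202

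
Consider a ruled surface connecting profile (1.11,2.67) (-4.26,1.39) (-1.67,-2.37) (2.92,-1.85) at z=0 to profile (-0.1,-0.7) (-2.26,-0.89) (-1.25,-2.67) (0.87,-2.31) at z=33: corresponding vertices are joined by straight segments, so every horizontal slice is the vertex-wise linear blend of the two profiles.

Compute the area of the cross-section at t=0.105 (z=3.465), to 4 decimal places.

Area at t=0.105: 19.9103

Cross-section at t=0.105: each vertex is (1-t)·p0[i] + t·p1[i].
  v1: (1-0.105)·(1.11,2.67) + 0.105·(-0.1,-0.7) = (0.9830,2.3161)
  v2: (1-0.105)·(-4.26,1.39) + 0.105·(-2.26,-0.89) = (-4.0500,1.1506)
  v3: (1-0.105)·(-1.67,-2.37) + 0.105·(-1.25,-2.67) = (-1.6259,-2.4015)
  v4: (1-0.105)·(2.92,-1.85) + 0.105·(0.87,-2.31) = (2.7047,-1.8983)
Shoelace sum Σ(x_i·y_{i+1} − x_{i+1}·y_i):
  i=1: 0.9830·1.1506 − -4.0500·2.3161 = +10.5114 (running +10.5114)
  i=2: -4.0500·-2.4015 − -1.6259·1.1506 = +11.5968 (running +22.1082)
  i=3: -1.6259·-1.8983 − 2.7047·-2.4015 = +9.5819 (running +31.6901)
  i=4: 2.7047·2.3161 − 0.9830·-1.8983 = +8.1305 (running +39.8207)
Area = |Σ|/2 = |39.8207|/2 = 19.9103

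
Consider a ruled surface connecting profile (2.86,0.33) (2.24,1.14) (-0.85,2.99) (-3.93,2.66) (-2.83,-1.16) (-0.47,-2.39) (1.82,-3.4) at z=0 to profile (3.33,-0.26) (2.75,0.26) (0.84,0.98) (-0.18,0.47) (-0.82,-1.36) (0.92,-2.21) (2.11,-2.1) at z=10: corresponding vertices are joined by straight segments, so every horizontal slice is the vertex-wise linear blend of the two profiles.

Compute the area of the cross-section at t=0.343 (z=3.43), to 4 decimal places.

Cross-section at t=0.343: each vertex is (1-t)·p0[i] + t·p1[i].
  v1: (1-0.343)·(2.86,0.33) + 0.343·(3.33,-0.26) = (3.0212,0.1276)
  v2: (1-0.343)·(2.24,1.14) + 0.343·(2.75,0.26) = (2.4149,0.8382)
  v3: (1-0.343)·(-0.85,2.99) + 0.343·(0.84,0.98) = (-0.2703,2.3006)
  v4: (1-0.343)·(-3.93,2.66) + 0.343·(-0.18,0.47) = (-2.6438,1.9088)
  v5: (1-0.343)·(-2.83,-1.16) + 0.343·(-0.82,-1.36) = (-2.1406,-1.2286)
  v6: (1-0.343)·(-0.47,-2.39) + 0.343·(0.92,-2.21) = (0.0068,-2.3283)
  v7: (1-0.343)·(1.82,-3.4) + 0.343·(2.11,-2.1) = (1.9195,-2.9541)
Shoelace sum Σ(x_i·y_{i+1} − x_{i+1}·y_i):
  i=1: 3.0212·0.8382 − 2.4149·0.1276 = +2.2240 (running +2.2240)
  i=2: 2.4149·2.3006 − -0.2703·0.8382 = +5.7823 (running +8.0063)
  i=3: -0.2703·1.9088 − -2.6438·2.3006 = +5.5661 (running +13.5725)
  i=4: -2.6438·-1.2286 − -2.1406·1.9088 = +7.3341 (running +20.9065)
  i=5: -2.1406·-2.3283 − 0.0068·-1.2286 = +4.9921 (running +25.8987)
  i=6: 0.0068·-2.9541 − 1.9195·-2.3283 = +4.4490 (running +30.3477)
  i=7: 1.9195·0.1276 − 3.0212·-2.9541 = +9.1699 (running +39.5176)
Area = |Σ|/2 = |39.5176|/2 = 19.7588

Area at t=0.343: 19.7588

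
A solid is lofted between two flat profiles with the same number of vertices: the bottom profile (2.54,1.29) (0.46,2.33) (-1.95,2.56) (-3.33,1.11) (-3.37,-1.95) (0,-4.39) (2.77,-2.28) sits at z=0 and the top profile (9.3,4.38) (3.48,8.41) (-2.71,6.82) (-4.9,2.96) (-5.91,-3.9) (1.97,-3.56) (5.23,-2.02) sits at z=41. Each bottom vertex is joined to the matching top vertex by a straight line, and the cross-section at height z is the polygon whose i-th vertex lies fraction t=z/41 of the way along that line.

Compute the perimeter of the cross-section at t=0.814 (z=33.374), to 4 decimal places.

Perimeter at t=0.814: 39.3392

Cross-section at t=0.814: each vertex is (1-t)·p0[i] + t·p1[i].
  v1: (1-0.814)·(2.54,1.29) + 0.814·(9.3,4.38) = (8.0426,3.8053)
  v2: (1-0.814)·(0.46,2.33) + 0.814·(3.48,8.41) = (2.9183,7.2791)
  v3: (1-0.814)·(-1.95,2.56) + 0.814·(-2.71,6.82) = (-2.5686,6.0276)
  v4: (1-0.814)·(-3.33,1.11) + 0.814·(-4.9,2.96) = (-4.6080,2.6159)
  v5: (1-0.814)·(-3.37,-1.95) + 0.814·(-5.91,-3.9) = (-5.4376,-3.5373)
  v6: (1-0.814)·(0,-4.39) + 0.814·(1.97,-3.56) = (1.6036,-3.7144)
  v7: (1-0.814)·(2.77,-2.28) + 0.814·(5.23,-2.02) = (4.7724,-2.0684)
Perimeter = Σ |v_{i+1} − v_i|:
  edge 1→2: √(-5.1244² + 3.4739²) = 6.1909 (running 6.1909)
  edge 2→3: √(-5.4869² + -1.2515²) = 5.6278 (running 11.8187)
  edge 3→4: √(-2.0393² + -3.4117²) = 3.9748 (running 15.7935)
  edge 4→5: √(-0.8296² + -6.1532²) = 6.2089 (running 22.0023)
  edge 5→6: √(7.0411² + -0.1771²) = 7.0434 (running 29.0457)
  edge 6→7: √(3.1689² + 1.6460²) = 3.5709 (running 32.6166)
  edge 7→1: √(3.2702² + 5.8736²) = 6.7226 (running 39.3392)
Perimeter = 39.3392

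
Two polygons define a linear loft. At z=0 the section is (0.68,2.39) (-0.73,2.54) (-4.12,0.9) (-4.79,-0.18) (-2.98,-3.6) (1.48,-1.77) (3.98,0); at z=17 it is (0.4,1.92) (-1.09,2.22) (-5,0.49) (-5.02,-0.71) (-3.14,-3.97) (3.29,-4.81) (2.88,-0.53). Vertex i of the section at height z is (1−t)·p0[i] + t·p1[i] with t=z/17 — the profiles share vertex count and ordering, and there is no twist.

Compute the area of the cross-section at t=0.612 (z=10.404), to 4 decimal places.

Area at t=0.612: 37.8589

Cross-section at t=0.612: each vertex is (1-t)·p0[i] + t·p1[i].
  v1: (1-0.612)·(0.68,2.39) + 0.612·(0.4,1.92) = (0.5086,2.1024)
  v2: (1-0.612)·(-0.73,2.54) + 0.612·(-1.09,2.22) = (-0.9503,2.3442)
  v3: (1-0.612)·(-4.12,0.9) + 0.612·(-5,0.49) = (-4.6586,0.6491)
  v4: (1-0.612)·(-4.79,-0.18) + 0.612·(-5.02,-0.71) = (-4.9308,-0.5044)
  v5: (1-0.612)·(-2.98,-3.6) + 0.612·(-3.14,-3.97) = (-3.0779,-3.8264)
  v6: (1-0.612)·(1.48,-1.77) + 0.612·(3.29,-4.81) = (2.5877,-3.6305)
  v7: (1-0.612)·(3.98,0) + 0.612·(2.88,-0.53) = (3.3068,-0.3244)
Shoelace sum Σ(x_i·y_{i+1} − x_{i+1}·y_i):
  i=1: 0.5086·2.3442 − -0.9503·2.1024 = +3.1902 (running +3.1902)
  i=2: -0.9503·0.6491 − -4.6586·2.3442 = +10.3036 (running +13.4938)
  i=3: -4.6586·-0.5044 − -4.9308·0.6491 = +5.5500 (running +19.0439)
  i=4: -4.9308·-3.8264 − -3.0779·-0.5044 = +17.3149 (running +36.3588)
  i=5: -3.0779·-3.6305 − 2.5877·-3.8264 = +21.0761 (running +57.4348)
  i=6: 2.5877·-0.3244 − 3.3068·-3.6305 = +11.1659 (running +68.6008)
  i=7: 3.3068·2.1024 − 0.5086·-0.3244 = +7.1171 (running +75.7178)
Area = |Σ|/2 = |75.7178|/2 = 37.8589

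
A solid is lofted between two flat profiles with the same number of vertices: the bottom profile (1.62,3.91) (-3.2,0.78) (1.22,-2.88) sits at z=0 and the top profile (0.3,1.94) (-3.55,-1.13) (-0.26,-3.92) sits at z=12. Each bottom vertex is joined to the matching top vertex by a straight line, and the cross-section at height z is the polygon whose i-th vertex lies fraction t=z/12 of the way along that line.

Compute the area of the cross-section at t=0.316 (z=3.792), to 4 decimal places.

Cross-section at t=0.316: each vertex is (1-t)·p0[i] + t·p1[i].
  v1: (1-0.316)·(1.62,3.91) + 0.316·(0.3,1.94) = (1.2029,3.2875)
  v2: (1-0.316)·(-3.2,0.78) + 0.316·(-3.55,-1.13) = (-3.3106,0.1764)
  v3: (1-0.316)·(1.22,-2.88) + 0.316·(-0.26,-3.92) = (0.7523,-3.2086)
Shoelace sum Σ(x_i·y_{i+1} − x_{i+1}·y_i):
  i=1: 1.2029·0.1764 − -3.3106·3.2875 = +11.0958 (running +11.0958)
  i=2: -3.3106·-3.2086 − 0.7523·0.1764 = +10.4898 (running +21.5856)
  i=3: 0.7523·3.2875 − 1.2029·-3.2086 = +6.3328 (running +27.9184)
Area = |Σ|/2 = |27.9184|/2 = 13.9592

Area at t=0.316: 13.9592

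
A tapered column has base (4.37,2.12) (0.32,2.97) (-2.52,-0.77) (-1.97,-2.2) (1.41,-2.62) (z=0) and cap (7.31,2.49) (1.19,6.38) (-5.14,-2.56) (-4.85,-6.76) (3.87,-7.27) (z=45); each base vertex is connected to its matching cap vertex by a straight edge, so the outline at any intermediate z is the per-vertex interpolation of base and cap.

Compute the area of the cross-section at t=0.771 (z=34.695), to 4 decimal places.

Cross-section at t=0.771: each vertex is (1-t)·p0[i] + t·p1[i].
  v1: (1-0.771)·(4.37,2.12) + 0.771·(7.31,2.49) = (6.6367,2.4053)
  v2: (1-0.771)·(0.32,2.97) + 0.771·(1.19,6.38) = (0.9908,5.5991)
  v3: (1-0.771)·(-2.52,-0.77) + 0.771·(-5.14,-2.56) = (-4.5400,-2.1501)
  v4: (1-0.771)·(-1.97,-2.2) + 0.771·(-4.85,-6.76) = (-4.1905,-5.7158)
  v5: (1-0.771)·(1.41,-2.62) + 0.771·(3.87,-7.27) = (3.3067,-6.2051)
Shoelace sum Σ(x_i·y_{i+1} − x_{i+1}·y_i):
  i=1: 6.6367·5.5991 − 0.9908·2.4053 = +34.7768 (running +34.7768)
  i=2: 0.9908·-2.1501 − -4.5400·5.5991 = +23.2898 (running +58.0666)
  i=3: -4.5400·-5.7158 − -4.1905·-2.1501 = +16.9398 (running +75.0064)
  i=4: -4.1905·-6.2051 − 3.3067·-5.7158 = +44.9026 (running +119.9090)
  i=5: 3.3067·2.4053 − 6.6367·-6.2051 = +49.1354 (running +169.0444)
Area = |Σ|/2 = |169.0444|/2 = 84.5222

Area at t=0.771: 84.5222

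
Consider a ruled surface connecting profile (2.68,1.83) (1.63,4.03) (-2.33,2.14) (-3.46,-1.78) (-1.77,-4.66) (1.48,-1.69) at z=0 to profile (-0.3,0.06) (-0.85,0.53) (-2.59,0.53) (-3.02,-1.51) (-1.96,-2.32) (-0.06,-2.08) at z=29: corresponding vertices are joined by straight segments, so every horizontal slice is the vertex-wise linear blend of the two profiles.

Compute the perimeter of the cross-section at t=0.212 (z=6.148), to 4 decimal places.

Cross-section at t=0.212: each vertex is (1-t)·p0[i] + t·p1[i].
  v1: (1-0.212)·(2.68,1.83) + 0.212·(-0.3,0.06) = (2.0482,1.4548)
  v2: (1-0.212)·(1.63,4.03) + 0.212·(-0.85,0.53) = (1.1042,3.2880)
  v3: (1-0.212)·(-2.33,2.14) + 0.212·(-2.59,0.53) = (-2.3851,1.7987)
  v4: (1-0.212)·(-3.46,-1.78) + 0.212·(-3.02,-1.51) = (-3.3667,-1.7228)
  v5: (1-0.212)·(-1.77,-4.66) + 0.212·(-1.96,-2.32) = (-1.8103,-4.1639)
  v6: (1-0.212)·(1.48,-1.69) + 0.212·(-0.06,-2.08) = (1.1535,-1.7727)
Perimeter = Σ |v_{i+1} − v_i|:
  edge 1→2: √(-0.9440² + 1.8332²) = 2.0620 (running 2.0620)
  edge 2→3: √(-3.4894² + -1.4893²) = 3.7939 (running 5.8559)
  edge 3→4: √(-0.9816² + -3.5214²) = 3.6557 (running 9.5116)
  edge 4→5: √(1.5564² + -2.4412²) = 2.8951 (running 12.4067)
  edge 5→6: √(2.9638² + 2.3912²) = 3.8082 (running 16.2149)
  edge 6→1: √(0.8947² + 3.2274²) = 3.3492 (running 19.5641)
Perimeter = 19.5641

Perimeter at t=0.212: 19.5641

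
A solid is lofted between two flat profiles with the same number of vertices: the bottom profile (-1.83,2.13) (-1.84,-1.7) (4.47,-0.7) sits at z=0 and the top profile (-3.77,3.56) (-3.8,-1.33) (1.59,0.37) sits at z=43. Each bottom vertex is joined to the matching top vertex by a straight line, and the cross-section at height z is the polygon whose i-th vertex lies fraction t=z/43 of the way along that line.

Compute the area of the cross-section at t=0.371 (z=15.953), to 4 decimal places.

Cross-section at t=0.371: each vertex is (1-t)·p0[i] + t·p1[i].
  v1: (1-0.371)·(-1.83,2.13) + 0.371·(-3.77,3.56) = (-2.5497,2.6605)
  v2: (1-0.371)·(-1.84,-1.7) + 0.371·(-3.8,-1.33) = (-2.5672,-1.5627)
  v3: (1-0.371)·(4.47,-0.7) + 0.371·(1.59,0.37) = (3.4015,-0.3030)
Shoelace sum Σ(x_i·y_{i+1} − x_{i+1}·y_i):
  i=1: -2.5497·-1.5627 − -2.5672·2.6605 = +10.8146 (running +10.8146)
  i=2: -2.5672·-0.3030 − 3.4015·-1.5627 = +6.0936 (running +16.9081)
  i=3: 3.4015·2.6605 − -2.5497·-0.3030 = +8.2772 (running +25.1853)
Area = |Σ|/2 = |25.1853|/2 = 12.5927

Area at t=0.371: 12.5927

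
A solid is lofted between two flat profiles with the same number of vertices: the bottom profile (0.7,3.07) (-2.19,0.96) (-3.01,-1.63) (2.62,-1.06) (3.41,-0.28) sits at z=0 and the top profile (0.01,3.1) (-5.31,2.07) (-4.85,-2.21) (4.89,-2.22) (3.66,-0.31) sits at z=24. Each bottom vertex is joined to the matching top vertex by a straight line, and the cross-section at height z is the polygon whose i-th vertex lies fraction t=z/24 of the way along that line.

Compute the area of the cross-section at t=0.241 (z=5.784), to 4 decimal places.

Cross-section at t=0.241: each vertex is (1-t)·p0[i] + t·p1[i].
  v1: (1-0.241)·(0.7,3.07) + 0.241·(0.01,3.1) = (0.5337,3.0772)
  v2: (1-0.241)·(-2.19,0.96) + 0.241·(-5.31,2.07) = (-2.9419,1.2275)
  v3: (1-0.241)·(-3.01,-1.63) + 0.241·(-4.85,-2.21) = (-3.4534,-1.7698)
  v4: (1-0.241)·(2.62,-1.06) + 0.241·(4.89,-2.22) = (3.1671,-1.3396)
  v5: (1-0.241)·(3.41,-0.28) + 0.241·(3.66,-0.31) = (3.4703,-0.2872)
Shoelace sum Σ(x_i·y_{i+1} − x_{i+1}·y_i):
  i=1: 0.5337·1.2275 − -2.9419·3.0772 = +9.7081 (running +9.7081)
  i=2: -2.9419·-1.7698 − -3.4534·1.2275 = +9.4457 (running +19.1538)
  i=3: -3.4534·-1.3396 − 3.1671·-1.7698 = +10.2311 (running +29.3849)
  i=4: 3.1671·-0.2872 − 3.4703·-1.3396 = +3.7389 (running +33.1238)
  i=5: 3.4703·3.0772 − 0.5337·-0.2872 = +10.8321 (running +43.9559)
Area = |Σ|/2 = |43.9559|/2 = 21.9779

Area at t=0.241: 21.9779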